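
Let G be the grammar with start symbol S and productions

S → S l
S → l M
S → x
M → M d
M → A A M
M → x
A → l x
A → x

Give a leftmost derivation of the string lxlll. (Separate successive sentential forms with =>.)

S => Sl   [S → S l]
Sl => Sll   [S → S l]
Sll => Slll   [S → S l]
Slll => lMlll   [S → l M]
lMlll => lxlll   [M → x]

S=>Sl=>Sll=>Slll=>lMlll=>lxlll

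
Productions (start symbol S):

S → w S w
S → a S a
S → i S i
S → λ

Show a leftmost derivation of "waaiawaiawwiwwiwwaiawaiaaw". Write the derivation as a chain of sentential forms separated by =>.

S => wSw => waSaw => waaSaaw => waaiSiaaw => waaiaSaiaaw => waaiawSwaiaaw => waaiawaSawaiaaw => waaiawaiSiawaiaaw => waaiawaiaSaiawaiaaw => waaiawaiawSwaiawaiaaw => waaiawaiawwSwwaiawaiaaw => waaiawaiawwiSiwwaiawaiaaw => waaiawaiawwiwSwiwwaiawaiaaw => waaiawaiawwiwwiwwaiawaiaaw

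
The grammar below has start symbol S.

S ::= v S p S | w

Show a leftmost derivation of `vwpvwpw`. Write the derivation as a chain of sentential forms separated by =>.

S => vSpS => vwpS => vwpvSpS => vwpvwpS => vwpvwpw

S => vSpS   [S ::= v S p S]
vSpS => vwpS   [S ::= w]
vwpS => vwpvSpS   [S ::= v S p S]
vwpvSpS => vwpvwpS   [S ::= w]
vwpvwpS => vwpvwpw   [S ::= w]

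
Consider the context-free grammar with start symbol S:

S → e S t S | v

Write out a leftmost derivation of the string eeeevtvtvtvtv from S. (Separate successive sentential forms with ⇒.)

S ⇒ eStS ⇒ eeStStS ⇒ eeeStStStS ⇒ eeeeStStStStS ⇒ eeeevtStStStS ⇒ eeeevtvtStStS ⇒ eeeevtvtvtStS ⇒ eeeevtvtvtvtS ⇒ eeeevtvtvtvtv

S ⇒ eStS   [S → e S t S]
eStS ⇒ eeStStS   [S → e S t S]
eeStStS ⇒ eeeStStStS   [S → e S t S]
eeeStStStS ⇒ eeeeStStStStS   [S → e S t S]
eeeeStStStStS ⇒ eeeevtStStStS   [S → v]
eeeevtStStStS ⇒ eeeevtvtStStS   [S → v]
eeeevtvtStStS ⇒ eeeevtvtvtStS   [S → v]
eeeevtvtvtStS ⇒ eeeevtvtvtvtS   [S → v]
eeeevtvtvtvtS ⇒ eeeevtvtvtvtv   [S → v]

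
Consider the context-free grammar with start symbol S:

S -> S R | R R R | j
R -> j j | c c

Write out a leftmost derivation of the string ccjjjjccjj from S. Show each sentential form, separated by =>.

S => SR => SRR => RRRRR => ccRRRR => ccjjRRR => ccjjjjRR => ccjjjjccR => ccjjjjccjj

S => SR   [S -> S R]
SR => SRR   [S -> S R]
SRR => RRRRR   [S -> R R R]
RRRRR => ccRRRR   [R -> c c]
ccRRRR => ccjjRRR   [R -> j j]
ccjjRRR => ccjjjjRR   [R -> j j]
ccjjjjRR => ccjjjjccR   [R -> c c]
ccjjjjccR => ccjjjjccjj   [R -> j j]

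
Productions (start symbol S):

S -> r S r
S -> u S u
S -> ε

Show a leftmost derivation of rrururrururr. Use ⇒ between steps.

S⇒rSr⇒rrSrr⇒rruSurr⇒rrurSrurr⇒rruruSururr⇒rrururSrururr⇒rrururrururr

S ⇒ rSr   [S -> r S r]
rSr ⇒ rrSrr   [S -> r S r]
rrSrr ⇒ rruSurr   [S -> u S u]
rruSurr ⇒ rrurSrurr   [S -> r S r]
rrurSrurr ⇒ rruruSururr   [S -> u S u]
rruruSururr ⇒ rrururSrururr   [S -> r S r]
rrururSrururr ⇒ rrururrururr   [S -> ε]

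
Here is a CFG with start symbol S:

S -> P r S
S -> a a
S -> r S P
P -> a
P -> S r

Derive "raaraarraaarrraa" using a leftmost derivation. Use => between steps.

S => PrS   [S -> P r S]
PrS => SrrS   [P -> S r]
SrrS => rSPrrS   [S -> r S P]
rSPrrS => raaPrrS   [S -> a a]
raaPrrS => raaSrrrS   [P -> S r]
raaSrrrS => raarSPrrrS   [S -> r S P]
raarSPrrrS => raarPrSPrrrS   [S -> P r S]
raarPrSPrrrS => raarSrrSPrrrS   [P -> S r]
raarSrrSPrrrS => raaraarrSPrrrS   [S -> a a]
raaraarrSPrrrS => raaraarraaPrrrS   [S -> a a]
raaraarraaPrrrS => raaraarraaarrrS   [P -> a]
raaraarraaarrrS => raaraarraaarrraa   [S -> a a]

S=>PrS=>SrrS=>rSPrrS=>raaPrrS=>raaSrrrS=>raarSPrrrS=>raarPrSPrrrS=>raarSrrSPrrrS=>raaraarrSPrrrS=>raaraarraaPrrrS=>raaraarraaarrrS=>raaraarraaarrraa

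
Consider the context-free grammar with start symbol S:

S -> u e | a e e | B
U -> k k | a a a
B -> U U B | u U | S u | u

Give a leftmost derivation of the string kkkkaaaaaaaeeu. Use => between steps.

S => B   [S -> B]
B => UUB   [B -> U U B]
UUB => kkUB   [U -> k k]
kkUB => kkkkB   [U -> k k]
kkkkB => kkkkUUB   [B -> U U B]
kkkkUUB => kkkkaaaUB   [U -> a a a]
kkkkaaaUB => kkkkaaaaaaB   [U -> a a a]
kkkkaaaaaaB => kkkkaaaaaaSu   [B -> S u]
kkkkaaaaaaSu => kkkkaaaaaaaeeu   [S -> a e e]

S=>B=>UUB=>kkUB=>kkkkB=>kkkkUUB=>kkkkaaaUB=>kkkkaaaaaaB=>kkkkaaaaaaSu=>kkkkaaaaaaaeeu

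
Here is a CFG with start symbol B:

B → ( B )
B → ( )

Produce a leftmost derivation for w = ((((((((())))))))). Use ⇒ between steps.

B ⇒ (B) ⇒ ((B)) ⇒ (((B))) ⇒ ((((B)))) ⇒ (((((B))))) ⇒ ((((((B)))))) ⇒ (((((((B))))))) ⇒ ((((((((B)))))))) ⇒ ((((((((()))))))))

B ⇒ (B)   [B → ( B )]
(B) ⇒ ((B))   [B → ( B )]
((B)) ⇒ (((B)))   [B → ( B )]
(((B))) ⇒ ((((B))))   [B → ( B )]
((((B)))) ⇒ (((((B)))))   [B → ( B )]
(((((B))))) ⇒ ((((((B))))))   [B → ( B )]
((((((B)))))) ⇒ (((((((B)))))))   [B → ( B )]
(((((((B))))))) ⇒ ((((((((B))))))))   [B → ( B )]
((((((((B)))))))) ⇒ ((((((((()))))))))   [B → ( )]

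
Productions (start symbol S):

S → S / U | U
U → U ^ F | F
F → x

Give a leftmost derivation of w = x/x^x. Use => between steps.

S => S/U   [S → S / U]
S/U => U/U   [S → U]
U/U => F/U   [U → F]
F/U => x/U   [F → x]
x/U => x/U^F   [U → U ^ F]
x/U^F => x/F^F   [U → F]
x/F^F => x/x^F   [F → x]
x/x^F => x/x^x   [F → x]

S => S/U => U/U => F/U => x/U => x/U^F => x/F^F => x/x^F => x/x^x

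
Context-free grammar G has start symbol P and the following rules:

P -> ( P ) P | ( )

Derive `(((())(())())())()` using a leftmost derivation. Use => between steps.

P => (P)P => ((P)P)P => (((P)P)P)P => (((())P)P)P => (((())(P)P)P)P => (((())(())P)P)P => (((())(())())P)P => (((())(())())())P => (((())(())())())()

P => (P)P   [P -> ( P ) P]
(P)P => ((P)P)P   [P -> ( P ) P]
((P)P)P => (((P)P)P)P   [P -> ( P ) P]
(((P)P)P)P => (((())P)P)P   [P -> ( )]
(((())P)P)P => (((())(P)P)P)P   [P -> ( P ) P]
(((())(P)P)P)P => (((())(())P)P)P   [P -> ( )]
(((())(())P)P)P => (((())(())())P)P   [P -> ( )]
(((())(())())P)P => (((())(())())())P   [P -> ( )]
(((())(())())())P => (((())(())())())()   [P -> ( )]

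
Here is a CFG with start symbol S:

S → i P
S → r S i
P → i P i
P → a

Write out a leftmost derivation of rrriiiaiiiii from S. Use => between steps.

S => rSi => rrSii => rrrSiii => rrriPiii => rrriiPiiii => rrriiiPiiiii => rrriiiaiiiii

S => rSi   [S → r S i]
rSi => rrSii   [S → r S i]
rrSii => rrrSiii   [S → r S i]
rrrSiii => rrriPiii   [S → i P]
rrriPiii => rrriiPiiii   [P → i P i]
rrriiPiiii => rrriiiPiiiii   [P → i P i]
rrriiiPiiiii => rrriiiaiiiii   [P → a]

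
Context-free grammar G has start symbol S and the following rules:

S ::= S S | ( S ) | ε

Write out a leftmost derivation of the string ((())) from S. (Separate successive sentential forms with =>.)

S=>(S)=>(SS)=>((S)S)=>((SS)S)=>((SSS)S)=>((SSSS)S)=>(((S)SSS)S)=>((()SSS)S)=>((()SS)S)=>((()S)S)=>((())S)=>((()))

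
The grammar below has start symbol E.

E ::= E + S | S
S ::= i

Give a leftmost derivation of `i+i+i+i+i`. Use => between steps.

E => E+S => E+S+S => E+S+S+S => E+S+S+S+S => S+S+S+S+S => i+S+S+S+S => i+i+S+S+S => i+i+i+S+S => i+i+i+i+S => i+i+i+i+i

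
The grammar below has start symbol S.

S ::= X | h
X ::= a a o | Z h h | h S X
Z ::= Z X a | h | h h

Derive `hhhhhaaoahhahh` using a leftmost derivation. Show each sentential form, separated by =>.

S=>X=>Zhh=>ZXahh=>hhXahh=>hhZhhahh=>hhZXahhahh=>hhhXahhahh=>hhhhSXahhahh=>hhhhhXahhahh=>hhhhhaaoahhahh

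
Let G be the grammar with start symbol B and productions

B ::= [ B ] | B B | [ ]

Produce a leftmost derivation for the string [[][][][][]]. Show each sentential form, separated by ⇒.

B⇒[B]⇒[BB]⇒[BBB]⇒[BBBB]⇒[BBBBB]⇒[[]BBBB]⇒[[][]BBB]⇒[[][][]BB]⇒[[][][][]B]⇒[[][][][][]]

B ⇒ [B]   [B ::= [ B ]]
[B] ⇒ [BB]   [B ::= B B]
[BB] ⇒ [BBB]   [B ::= B B]
[BBB] ⇒ [BBBB]   [B ::= B B]
[BBBB] ⇒ [BBBBB]   [B ::= B B]
[BBBBB] ⇒ [[]BBBB]   [B ::= [ ]]
[[]BBBB] ⇒ [[][]BBB]   [B ::= [ ]]
[[][]BBB] ⇒ [[][][]BB]   [B ::= [ ]]
[[][][]BB] ⇒ [[][][][]B]   [B ::= [ ]]
[[][][][]B] ⇒ [[][][][][]]   [B ::= [ ]]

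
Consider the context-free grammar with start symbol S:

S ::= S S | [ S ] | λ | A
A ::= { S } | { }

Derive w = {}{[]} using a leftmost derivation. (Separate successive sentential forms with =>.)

S => SS => AS => {}S => {}A => {}{S} => {}{[S]} => {}{[]}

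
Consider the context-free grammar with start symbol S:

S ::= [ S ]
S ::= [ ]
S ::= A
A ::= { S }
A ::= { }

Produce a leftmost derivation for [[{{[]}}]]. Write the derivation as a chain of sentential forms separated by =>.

S => [S]   [S ::= [ S ]]
[S] => [[S]]   [S ::= [ S ]]
[[S]] => [[A]]   [S ::= A]
[[A]] => [[{S}]]   [A ::= { S }]
[[{S}]] => [[{A}]]   [S ::= A]
[[{A}]] => [[{{S}}]]   [A ::= { S }]
[[{{S}}]] => [[{{[]}}]]   [S ::= [ ]]

S => [S] => [[S]] => [[A]] => [[{S}]] => [[{A}]] => [[{{S}}]] => [[{{[]}}]]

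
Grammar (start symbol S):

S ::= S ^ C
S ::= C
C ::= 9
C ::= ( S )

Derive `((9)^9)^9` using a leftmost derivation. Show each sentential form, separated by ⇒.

S ⇒ S^C ⇒ C^C ⇒ (S)^C ⇒ (S^C)^C ⇒ (C^C)^C ⇒ ((S)^C)^C ⇒ ((C)^C)^C ⇒ ((9)^C)^C ⇒ ((9)^9)^C ⇒ ((9)^9)^9

S ⇒ S^C   [S ::= S ^ C]
S^C ⇒ C^C   [S ::= C]
C^C ⇒ (S)^C   [C ::= ( S )]
(S)^C ⇒ (S^C)^C   [S ::= S ^ C]
(S^C)^C ⇒ (C^C)^C   [S ::= C]
(C^C)^C ⇒ ((S)^C)^C   [C ::= ( S )]
((S)^C)^C ⇒ ((C)^C)^C   [S ::= C]
((C)^C)^C ⇒ ((9)^C)^C   [C ::= 9]
((9)^C)^C ⇒ ((9)^9)^C   [C ::= 9]
((9)^9)^C ⇒ ((9)^9)^9   [C ::= 9]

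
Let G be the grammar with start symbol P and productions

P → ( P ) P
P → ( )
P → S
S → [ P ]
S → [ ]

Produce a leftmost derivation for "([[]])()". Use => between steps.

P => (P)P => (S)P => ([P])P => ([S])P => ([[]])P => ([[]])()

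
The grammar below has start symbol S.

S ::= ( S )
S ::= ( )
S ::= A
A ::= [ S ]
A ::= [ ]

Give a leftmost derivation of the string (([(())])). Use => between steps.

S => (S) => ((S)) => ((A)) => (([S])) => (([(S)])) => (([(())]))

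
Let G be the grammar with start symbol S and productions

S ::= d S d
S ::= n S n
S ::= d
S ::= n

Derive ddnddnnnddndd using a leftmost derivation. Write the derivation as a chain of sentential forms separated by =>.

S => dSd   [S ::= d S d]
dSd => ddSdd   [S ::= d S d]
ddSdd => ddnSndd   [S ::= n S n]
ddnSndd => ddndSdndd   [S ::= d S d]
ddndSdndd => ddnddSddndd   [S ::= d S d]
ddnddSddndd => ddnddnSnddndd   [S ::= n S n]
ddnddnSnddndd => ddnddnnnddndd   [S ::= n]

S=>dSd=>ddSdd=>ddnSndd=>ddndSdndd=>ddnddSddndd=>ddnddnSnddndd=>ddnddnnnddndd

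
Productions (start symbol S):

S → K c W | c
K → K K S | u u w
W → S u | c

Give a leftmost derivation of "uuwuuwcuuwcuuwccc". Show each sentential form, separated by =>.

S=>KcW=>KKScW=>KKSKScW=>KKSKSKScW=>uuwKSKSKScW=>uuwuuwSKSKScW=>uuwuuwcKSKScW=>uuwuuwcuuwSKScW=>uuwuuwcuuwcKScW=>uuwuuwcuuwcuuwScW=>uuwuuwcuuwcuuwccW=>uuwuuwcuuwcuuwccc

S => KcW   [S → K c W]
KcW => KKScW   [K → K K S]
KKScW => KKSKScW   [K → K K S]
KKSKScW => KKSKSKScW   [K → K K S]
KKSKSKScW => uuwKSKSKScW   [K → u u w]
uuwKSKSKScW => uuwuuwSKSKScW   [K → u u w]
uuwuuwSKSKScW => uuwuuwcKSKScW   [S → c]
uuwuuwcKSKScW => uuwuuwcuuwSKScW   [K → u u w]
uuwuuwcuuwSKScW => uuwuuwcuuwcKScW   [S → c]
uuwuuwcuuwcKScW => uuwuuwcuuwcuuwScW   [K → u u w]
uuwuuwcuuwcuuwScW => uuwuuwcuuwcuuwccW   [S → c]
uuwuuwcuuwcuuwccW => uuwuuwcuuwcuuwccc   [W → c]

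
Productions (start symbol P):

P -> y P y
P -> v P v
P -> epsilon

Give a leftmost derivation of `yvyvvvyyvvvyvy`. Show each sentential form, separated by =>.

P => yPy => yvPvy => yvyPyvy => yvyvPvyvy => yvyvvPvvyvy => yvyvvvPvvvyvy => yvyvvvyPyvvvyvy => yvyvvvyyvvvyvy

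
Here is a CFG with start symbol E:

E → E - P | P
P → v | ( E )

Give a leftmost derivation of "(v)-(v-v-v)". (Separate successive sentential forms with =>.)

E => E-P => P-P => (E)-P => (P)-P => (v)-P => (v)-(E) => (v)-(E-P) => (v)-(E-P-P) => (v)-(P-P-P) => (v)-(v-P-P) => (v)-(v-v-P) => (v)-(v-v-v)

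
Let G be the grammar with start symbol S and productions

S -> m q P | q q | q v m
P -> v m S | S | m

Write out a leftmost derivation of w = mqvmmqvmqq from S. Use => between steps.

S => mqP => mqvmS => mqvmmqP => mqvmmqvmS => mqvmmqvmqq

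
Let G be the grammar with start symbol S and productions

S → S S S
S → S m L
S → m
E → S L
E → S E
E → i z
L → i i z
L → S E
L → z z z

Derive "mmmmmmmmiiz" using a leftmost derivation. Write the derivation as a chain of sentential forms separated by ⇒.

S ⇒ SmL ⇒ SSSmL ⇒ SSSSSmL ⇒ SSSSSSSmL ⇒ mSSSSSSmL ⇒ mmSSSSSmL ⇒ mmmSSSSmL ⇒ mmmmSSSmL ⇒ mmmmmSSmL ⇒ mmmmmmSmL ⇒ mmmmmmmmL ⇒ mmmmmmmmiiz

S ⇒ SmL   [S → S m L]
SmL ⇒ SSSmL   [S → S S S]
SSSmL ⇒ SSSSSmL   [S → S S S]
SSSSSmL ⇒ SSSSSSSmL   [S → S S S]
SSSSSSSmL ⇒ mSSSSSSmL   [S → m]
mSSSSSSmL ⇒ mmSSSSSmL   [S → m]
mmSSSSSmL ⇒ mmmSSSSmL   [S → m]
mmmSSSSmL ⇒ mmmmSSSmL   [S → m]
mmmmSSSmL ⇒ mmmmmSSmL   [S → m]
mmmmmSSmL ⇒ mmmmmmSmL   [S → m]
mmmmmmSmL ⇒ mmmmmmmmL   [S → m]
mmmmmmmmL ⇒ mmmmmmmmiiz   [L → i i z]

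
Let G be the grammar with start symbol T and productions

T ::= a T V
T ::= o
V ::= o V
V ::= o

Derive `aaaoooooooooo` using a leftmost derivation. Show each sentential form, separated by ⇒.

T ⇒ aTV ⇒ aaTVV ⇒ aaaTVVV ⇒ aaaoVVV ⇒ aaaooVVV ⇒ aaaoooVV ⇒ aaaooooVV ⇒ aaaoooooVV ⇒ aaaooooooVV ⇒ aaaoooooooV ⇒ aaaooooooooV ⇒ aaaoooooooooV ⇒ aaaoooooooooo

T ⇒ aTV   [T ::= a T V]
aTV ⇒ aaTVV   [T ::= a T V]
aaTVV ⇒ aaaTVVV   [T ::= a T V]
aaaTVVV ⇒ aaaoVVV   [T ::= o]
aaaoVVV ⇒ aaaooVVV   [V ::= o V]
aaaooVVV ⇒ aaaoooVV   [V ::= o]
aaaoooVV ⇒ aaaooooVV   [V ::= o V]
aaaooooVV ⇒ aaaoooooVV   [V ::= o V]
aaaoooooVV ⇒ aaaooooooVV   [V ::= o V]
aaaooooooVV ⇒ aaaoooooooV   [V ::= o]
aaaoooooooV ⇒ aaaooooooooV   [V ::= o V]
aaaooooooooV ⇒ aaaoooooooooV   [V ::= o V]
aaaoooooooooV ⇒ aaaoooooooooo   [V ::= o]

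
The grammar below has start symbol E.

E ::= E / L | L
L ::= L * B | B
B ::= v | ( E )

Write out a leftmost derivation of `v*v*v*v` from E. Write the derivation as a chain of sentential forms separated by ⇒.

E ⇒ L ⇒ L*B ⇒ L*B*B ⇒ L*B*B*B ⇒ B*B*B*B ⇒ v*B*B*B ⇒ v*v*B*B ⇒ v*v*v*B ⇒ v*v*v*v

E ⇒ L   [E ::= L]
L ⇒ L*B   [L ::= L * B]
L*B ⇒ L*B*B   [L ::= L * B]
L*B*B ⇒ L*B*B*B   [L ::= L * B]
L*B*B*B ⇒ B*B*B*B   [L ::= B]
B*B*B*B ⇒ v*B*B*B   [B ::= v]
v*B*B*B ⇒ v*v*B*B   [B ::= v]
v*v*B*B ⇒ v*v*v*B   [B ::= v]
v*v*v*B ⇒ v*v*v*v   [B ::= v]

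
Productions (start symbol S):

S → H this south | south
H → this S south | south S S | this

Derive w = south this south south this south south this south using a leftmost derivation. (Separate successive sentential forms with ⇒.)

S ⇒ H this south ⇒ south S S this south ⇒ south H this south S this south ⇒ south this S south this south S this south ⇒ south this south south this south S this south ⇒ south this south south this south south this south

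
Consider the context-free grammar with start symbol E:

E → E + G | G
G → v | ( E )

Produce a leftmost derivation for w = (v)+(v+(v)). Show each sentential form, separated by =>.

E=>E+G=>G+G=>(E)+G=>(G)+G=>(v)+G=>(v)+(E)=>(v)+(E+G)=>(v)+(G+G)=>(v)+(v+G)=>(v)+(v+(E))=>(v)+(v+(G))=>(v)+(v+(v))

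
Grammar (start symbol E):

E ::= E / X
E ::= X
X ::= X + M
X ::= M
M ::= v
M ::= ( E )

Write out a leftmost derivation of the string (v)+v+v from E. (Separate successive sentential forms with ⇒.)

E ⇒ X ⇒ X+M ⇒ X+M+M ⇒ M+M+M ⇒ (E)+M+M ⇒ (X)+M+M ⇒ (M)+M+M ⇒ (v)+M+M ⇒ (v)+v+M ⇒ (v)+v+v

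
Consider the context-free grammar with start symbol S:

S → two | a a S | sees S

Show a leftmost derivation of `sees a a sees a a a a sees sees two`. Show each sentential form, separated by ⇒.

S ⇒ sees S ⇒ sees a a S ⇒ sees a a sees S ⇒ sees a a sees a a S ⇒ sees a a sees a a a a S ⇒ sees a a sees a a a a sees S ⇒ sees a a sees a a a a sees sees S ⇒ sees a a sees a a a a sees sees two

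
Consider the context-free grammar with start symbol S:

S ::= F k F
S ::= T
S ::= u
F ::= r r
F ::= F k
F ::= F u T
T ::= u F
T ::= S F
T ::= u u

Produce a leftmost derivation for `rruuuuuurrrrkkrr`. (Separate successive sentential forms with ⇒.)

S ⇒ FkF   [S ::= F k F]
FkF ⇒ FkkF   [F ::= F k]
FkkF ⇒ FuTkkF   [F ::= F u T]
FuTkkF ⇒ FuTuTkkF   [F ::= F u T]
FuTuTkkF ⇒ rruTuTkkF   [F ::= r r]
rruTuTkkF ⇒ rruuuuTkkF   [T ::= u u]
rruuuuTkkF ⇒ rruuuuSFkkF   [T ::= S F]
rruuuuSFkkF ⇒ rruuuuTFkkF   [S ::= T]
rruuuuTFkkF ⇒ rruuuuSFFkkF   [T ::= S F]
rruuuuSFFkkF ⇒ rruuuuTFFkkF   [S ::= T]
rruuuuTFFkkF ⇒ rruuuuuuFFkkF   [T ::= u u]
rruuuuuuFFkkF ⇒ rruuuuuurrFkkF   [F ::= r r]
rruuuuuurrFkkF ⇒ rruuuuuurrrrkkF   [F ::= r r]
rruuuuuurrrrkkF ⇒ rruuuuuurrrrkkrr   [F ::= r r]

S ⇒ FkF ⇒ FkkF ⇒ FuTkkF ⇒ FuTuTkkF ⇒ rruTuTkkF ⇒ rruuuuTkkF ⇒ rruuuuSFkkF ⇒ rruuuuTFkkF ⇒ rruuuuSFFkkF ⇒ rruuuuTFFkkF ⇒ rruuuuuuFFkkF ⇒ rruuuuuurrFkkF ⇒ rruuuuuurrrrkkF ⇒ rruuuuuurrrrkkrr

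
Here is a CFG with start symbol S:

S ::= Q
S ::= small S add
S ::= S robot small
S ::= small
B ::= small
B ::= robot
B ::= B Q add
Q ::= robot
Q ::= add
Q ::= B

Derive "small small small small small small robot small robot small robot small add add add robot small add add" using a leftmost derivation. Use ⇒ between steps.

S ⇒ small S add ⇒ small small S add add ⇒ small small S robot small add add ⇒ small small small S add robot small add add ⇒ small small small small S add add robot small add add ⇒ small small small small small S add add add robot small add add ⇒ small small small small small S robot small add add add robot small add add ⇒ small small small small small S robot small robot small add add add robot small add add ⇒ small small small small small S robot small robot small robot small add add add robot small add add ⇒ small small small small small small robot small robot small robot small add add add robot small add add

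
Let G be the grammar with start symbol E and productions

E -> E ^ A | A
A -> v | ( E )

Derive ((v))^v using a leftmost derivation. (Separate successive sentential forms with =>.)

E => E^A   [E -> E ^ A]
E^A => A^A   [E -> A]
A^A => (E)^A   [A -> ( E )]
(E)^A => (A)^A   [E -> A]
(A)^A => ((E))^A   [A -> ( E )]
((E))^A => ((A))^A   [E -> A]
((A))^A => ((v))^A   [A -> v]
((v))^A => ((v))^v   [A -> v]

E=>E^A=>A^A=>(E)^A=>(A)^A=>((E))^A=>((A))^A=>((v))^A=>((v))^v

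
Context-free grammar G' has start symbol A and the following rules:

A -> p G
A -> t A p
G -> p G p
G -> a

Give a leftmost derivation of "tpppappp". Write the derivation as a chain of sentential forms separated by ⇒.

A ⇒ tAp ⇒ tpGp ⇒ tppGpp ⇒ tpppGppp ⇒ tpppappp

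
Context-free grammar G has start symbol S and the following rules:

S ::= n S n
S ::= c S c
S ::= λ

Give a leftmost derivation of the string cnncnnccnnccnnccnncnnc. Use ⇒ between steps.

S ⇒ cSc ⇒ cnSnc ⇒ cnnSnnc ⇒ cnncScnnc ⇒ cnncnSncnnc ⇒ cnncnnSnncnnc ⇒ cnncnncScnncnnc ⇒ cnncnnccSccnncnnc ⇒ cnncnnccnSnccnncnnc ⇒ cnncnnccnnSnnccnncnnc ⇒ cnncnnccnncScnnccnncnnc ⇒ cnncnnccnnccnnccnncnnc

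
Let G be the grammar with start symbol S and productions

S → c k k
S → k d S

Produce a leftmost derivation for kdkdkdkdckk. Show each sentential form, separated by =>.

S => kdS   [S → k d S]
kdS => kdkdS   [S → k d S]
kdkdS => kdkdkdS   [S → k d S]
kdkdkdS => kdkdkdkdS   [S → k d S]
kdkdkdkdS => kdkdkdkdckk   [S → c k k]

S => kdS => kdkdS => kdkdkdS => kdkdkdkdS => kdkdkdkdckk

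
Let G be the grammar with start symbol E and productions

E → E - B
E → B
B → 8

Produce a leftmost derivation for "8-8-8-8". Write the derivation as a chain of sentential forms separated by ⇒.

E ⇒ E-B ⇒ E-B-B ⇒ E-B-B-B ⇒ B-B-B-B ⇒ 8-B-B-B ⇒ 8-8-B-B ⇒ 8-8-8-B ⇒ 8-8-8-8

E ⇒ E-B   [E → E - B]
E-B ⇒ E-B-B   [E → E - B]
E-B-B ⇒ E-B-B-B   [E → E - B]
E-B-B-B ⇒ B-B-B-B   [E → B]
B-B-B-B ⇒ 8-B-B-B   [B → 8]
8-B-B-B ⇒ 8-8-B-B   [B → 8]
8-8-B-B ⇒ 8-8-8-B   [B → 8]
8-8-8-B ⇒ 8-8-8-8   [B → 8]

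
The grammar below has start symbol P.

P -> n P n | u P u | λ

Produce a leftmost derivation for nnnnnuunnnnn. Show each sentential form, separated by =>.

P => nPn => nnPnn => nnnPnnn => nnnnPnnnn => nnnnnPnnnnn => nnnnnuPunnnnn => nnnnnuunnnnn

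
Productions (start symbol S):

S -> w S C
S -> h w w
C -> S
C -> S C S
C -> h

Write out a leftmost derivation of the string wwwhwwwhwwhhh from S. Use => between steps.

S => wSC   [S -> w S C]
wSC => wwSCC   [S -> w S C]
wwSCC => wwwSCCC   [S -> w S C]
wwwSCCC => wwwhwwCCC   [S -> h w w]
wwwhwwCCC => wwwhwwSCC   [C -> S]
wwwhwwSCC => wwwhwwwSCCC   [S -> w S C]
wwwhwwwSCCC => wwwhwwwhwwCCC   [S -> h w w]
wwwhwwwhwwCCC => wwwhwwwhwwhCC   [C -> h]
wwwhwwwhwwhCC => wwwhwwwhwwhhC   [C -> h]
wwwhwwwhwwhhC => wwwhwwwhwwhhh   [C -> h]

S=>wSC=>wwSCC=>wwwSCCC=>wwwhwwCCC=>wwwhwwSCC=>wwwhwwwSCCC=>wwwhwwwhwwCCC=>wwwhwwwhwwhCC=>wwwhwwwhwwhhC=>wwwhwwwhwwhhh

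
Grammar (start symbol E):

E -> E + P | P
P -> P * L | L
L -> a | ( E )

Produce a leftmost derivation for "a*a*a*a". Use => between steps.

E=>P=>P*L=>P*L*L=>P*L*L*L=>L*L*L*L=>a*L*L*L=>a*a*L*L=>a*a*a*L=>a*a*a*a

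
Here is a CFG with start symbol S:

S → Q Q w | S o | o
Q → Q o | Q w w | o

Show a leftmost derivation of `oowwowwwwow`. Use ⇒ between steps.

S ⇒ QQw ⇒ QwwQw ⇒ QwwwwQw ⇒ QowwwwQw ⇒ QwwowwwwQw ⇒ QowwowwwwQw ⇒ oowwowwwwQw ⇒ oowwowwwwow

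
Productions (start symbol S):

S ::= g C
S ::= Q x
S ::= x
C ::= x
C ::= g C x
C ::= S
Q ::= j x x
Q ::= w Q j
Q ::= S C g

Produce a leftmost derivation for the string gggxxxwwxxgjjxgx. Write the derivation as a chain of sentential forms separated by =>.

S=>Qx=>SCgx=>gCCgx=>ggCxCgx=>gggCxxCgx=>gggSxxCgx=>gggxxxCgx=>gggxxxSgx=>gggxxxQxgx=>gggxxxwQjxgx=>gggxxxwwQjjxgx=>gggxxxwwSCgjjxgx=>gggxxxwwxCgjjxgx=>gggxxxwwxxgjjxgx

S => Qx   [S ::= Q x]
Qx => SCgx   [Q ::= S C g]
SCgx => gCCgx   [S ::= g C]
gCCgx => ggCxCgx   [C ::= g C x]
ggCxCgx => gggCxxCgx   [C ::= g C x]
gggCxxCgx => gggSxxCgx   [C ::= S]
gggSxxCgx => gggxxxCgx   [S ::= x]
gggxxxCgx => gggxxxSgx   [C ::= S]
gggxxxSgx => gggxxxQxgx   [S ::= Q x]
gggxxxQxgx => gggxxxwQjxgx   [Q ::= w Q j]
gggxxxwQjxgx => gggxxxwwQjjxgx   [Q ::= w Q j]
gggxxxwwQjjxgx => gggxxxwwSCgjjxgx   [Q ::= S C g]
gggxxxwwSCgjjxgx => gggxxxwwxCgjjxgx   [S ::= x]
gggxxxwwxCgjjxgx => gggxxxwwxxgjjxgx   [C ::= x]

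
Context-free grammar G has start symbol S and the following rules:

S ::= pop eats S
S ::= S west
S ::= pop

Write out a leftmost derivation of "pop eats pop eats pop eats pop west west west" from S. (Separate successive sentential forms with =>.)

S => S west   [S ::= S west]
S west => S west west   [S ::= S west]
S west west => S west west west   [S ::= S west]
S west west west => pop eats S west west west   [S ::= pop eats S]
pop eats S west west west => pop eats pop eats S west west west   [S ::= pop eats S]
pop eats pop eats S west west west => pop eats pop eats pop eats S west west west   [S ::= pop eats S]
pop eats pop eats pop eats S west west west => pop eats pop eats pop eats pop west west west   [S ::= pop]

S => S west => S west west => S west west west => pop eats S west west west => pop eats pop eats S west west west => pop eats pop eats pop eats S west west west => pop eats pop eats pop eats pop west west west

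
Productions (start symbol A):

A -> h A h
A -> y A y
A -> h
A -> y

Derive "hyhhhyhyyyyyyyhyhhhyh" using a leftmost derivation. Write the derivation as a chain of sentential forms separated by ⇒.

A ⇒ hAh ⇒ hyAyh ⇒ hyhAhyh ⇒ hyhhAhhyh ⇒ hyhhhAhhhyh ⇒ hyhhhyAyhhhyh ⇒ hyhhhyhAhyhhhyh ⇒ hyhhhyhyAyhyhhhyh ⇒ hyhhhyhyyAyyhyhhhyh ⇒ hyhhhyhyyyAyyyhyhhhyh ⇒ hyhhhyhyyyyyyyhyhhhyh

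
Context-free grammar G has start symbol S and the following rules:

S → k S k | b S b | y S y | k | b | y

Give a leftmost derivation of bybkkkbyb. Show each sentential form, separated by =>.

S => bSb => bySyb => bybSbyb => bybkSkbyb => bybkkkbyb

S => bSb   [S → b S b]
bSb => bySyb   [S → y S y]
bySyb => bybSbyb   [S → b S b]
bybSbyb => bybkSkbyb   [S → k S k]
bybkSkbyb => bybkkkbyb   [S → k]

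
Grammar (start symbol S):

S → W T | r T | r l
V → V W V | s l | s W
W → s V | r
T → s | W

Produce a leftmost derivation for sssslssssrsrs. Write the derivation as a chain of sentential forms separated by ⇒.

S⇒WT⇒sVT⇒ssWT⇒sssVT⇒sssVWVT⇒sssslWVT⇒sssslsVVT⇒sssslssWVT⇒sssslsssVVT⇒sssslssssWVT⇒sssslssssrVT⇒sssslssssrsWT⇒sssslssssrsrT⇒sssslssssrsrs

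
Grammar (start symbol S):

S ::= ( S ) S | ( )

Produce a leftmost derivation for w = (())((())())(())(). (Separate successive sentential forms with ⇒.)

S ⇒ (S)S   [S ::= ( S ) S]
(S)S ⇒ (())S   [S ::= ( )]
(())S ⇒ (())(S)S   [S ::= ( S ) S]
(())(S)S ⇒ (())((S)S)S   [S ::= ( S ) S]
(())((S)S)S ⇒ (())((())S)S   [S ::= ( )]
(())((())S)S ⇒ (())((())())S   [S ::= ( )]
(())((())())S ⇒ (())((())())(S)S   [S ::= ( S ) S]
(())((())())(S)S ⇒ (())((())())(())S   [S ::= ( )]
(())((())())(())S ⇒ (())((())())(())()   [S ::= ( )]

S ⇒ (S)S ⇒ (())S ⇒ (())(S)S ⇒ (())((S)S)S ⇒ (())((())S)S ⇒ (())((())())S ⇒ (())((())())(S)S ⇒ (())((())())(())S ⇒ (())((())())(())()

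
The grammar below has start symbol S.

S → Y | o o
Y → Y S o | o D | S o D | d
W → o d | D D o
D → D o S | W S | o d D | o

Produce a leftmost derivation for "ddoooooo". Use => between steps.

S=>Y=>YSo=>dSo=>dYo=>dSoDo=>dYoDo=>dYSooDo=>ddSooDo=>ddooooDo=>ddoooooo

S => Y   [S → Y]
Y => YSo   [Y → Y S o]
YSo => dSo   [Y → d]
dSo => dYo   [S → Y]
dYo => dSoDo   [Y → S o D]
dSoDo => dYoDo   [S → Y]
dYoDo => dYSooDo   [Y → Y S o]
dYSooDo => ddSooDo   [Y → d]
ddSooDo => ddooooDo   [S → o o]
ddooooDo => ddoooooo   [D → o]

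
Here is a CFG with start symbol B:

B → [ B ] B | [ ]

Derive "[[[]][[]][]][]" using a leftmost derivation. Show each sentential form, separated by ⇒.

B ⇒ [B]B   [B → [ B ] B]
[B]B ⇒ [[B]B]B   [B → [ B ] B]
[[B]B]B ⇒ [[[]]B]B   [B → [ ]]
[[[]]B]B ⇒ [[[]][B]B]B   [B → [ B ] B]
[[[]][B]B]B ⇒ [[[]][[]]B]B   [B → [ ]]
[[[]][[]]B]B ⇒ [[[]][[]][]]B   [B → [ ]]
[[[]][[]][]]B ⇒ [[[]][[]][]][]   [B → [ ]]

B⇒[B]B⇒[[B]B]B⇒[[[]]B]B⇒[[[]][B]B]B⇒[[[]][[]]B]B⇒[[[]][[]][]]B⇒[[[]][[]][]][]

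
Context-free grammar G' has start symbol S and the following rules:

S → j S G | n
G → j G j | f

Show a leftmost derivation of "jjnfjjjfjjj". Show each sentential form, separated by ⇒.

S ⇒ jSG   [S → j S G]
jSG ⇒ jjSGG   [S → j S G]
jjSGG ⇒ jjnGG   [S → n]
jjnGG ⇒ jjnfG   [G → f]
jjnfG ⇒ jjnfjGj   [G → j G j]
jjnfjGj ⇒ jjnfjjGjj   [G → j G j]
jjnfjjGjj ⇒ jjnfjjjGjjj   [G → j G j]
jjnfjjjGjjj ⇒ jjnfjjjfjjj   [G → f]

S⇒jSG⇒jjSGG⇒jjnGG⇒jjnfG⇒jjnfjGj⇒jjnfjjGjj⇒jjnfjjjGjjj⇒jjnfjjjfjjj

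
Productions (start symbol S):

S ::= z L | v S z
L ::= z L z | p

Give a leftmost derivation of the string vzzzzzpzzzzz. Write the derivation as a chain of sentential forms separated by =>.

S => vSz => vzLz => vzzLzz => vzzzLzzz => vzzzzLzzzz => vzzzzzLzzzzz => vzzzzzpzzzzz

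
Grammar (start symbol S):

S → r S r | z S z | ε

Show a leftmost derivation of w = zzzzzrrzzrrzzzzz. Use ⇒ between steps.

S ⇒ zSz   [S → z S z]
zSz ⇒ zzSzz   [S → z S z]
zzSzz ⇒ zzzSzzz   [S → z S z]
zzzSzzz ⇒ zzzzSzzzz   [S → z S z]
zzzzSzzzz ⇒ zzzzzSzzzzz   [S → z S z]
zzzzzSzzzzz ⇒ zzzzzrSrzzzzz   [S → r S r]
zzzzzrSrzzzzz ⇒ zzzzzrrSrrzzzzz   [S → r S r]
zzzzzrrSrrzzzzz ⇒ zzzzzrrzSzrrzzzzz   [S → z S z]
zzzzzrrzSzrrzzzzz ⇒ zzzzzrrzzrrzzzzz   [S → ε]

S ⇒ zSz ⇒ zzSzz ⇒ zzzSzzz ⇒ zzzzSzzzz ⇒ zzzzzSzzzzz ⇒ zzzzzrSrzzzzz ⇒ zzzzzrrSrrzzzzz ⇒ zzzzzrrzSzrrzzzzz ⇒ zzzzzrrzzrrzzzzz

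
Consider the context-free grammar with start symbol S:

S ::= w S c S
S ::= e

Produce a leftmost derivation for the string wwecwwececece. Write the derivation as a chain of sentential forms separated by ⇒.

S ⇒ wScS   [S ::= w S c S]
wScS ⇒ wwScScS   [S ::= w S c S]
wwScScS ⇒ wwecScS   [S ::= e]
wwecScS ⇒ wwecwScScS   [S ::= w S c S]
wwecwScScS ⇒ wwecwwScScScS   [S ::= w S c S]
wwecwwScScScS ⇒ wwecwwecScScS   [S ::= e]
wwecwwecScScS ⇒ wwecwwececScS   [S ::= e]
wwecwwececScS ⇒ wwecwwecececS   [S ::= e]
wwecwwecececS ⇒ wwecwwececece   [S ::= e]

S ⇒ wScS ⇒ wwScScS ⇒ wwecScS ⇒ wwecwScScS ⇒ wwecwwScScScS ⇒ wwecwwecScScS ⇒ wwecwwececScS ⇒ wwecwwecececS ⇒ wwecwwececece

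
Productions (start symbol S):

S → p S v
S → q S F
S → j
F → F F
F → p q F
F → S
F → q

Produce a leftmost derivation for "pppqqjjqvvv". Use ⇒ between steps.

S ⇒ pSv ⇒ ppSvv ⇒ pppSvvv ⇒ pppqSFvvv ⇒ pppqqSFFvvv ⇒ pppqqjFFvvv ⇒ pppqqjSFvvv ⇒ pppqqjjFvvv ⇒ pppqqjjqvvv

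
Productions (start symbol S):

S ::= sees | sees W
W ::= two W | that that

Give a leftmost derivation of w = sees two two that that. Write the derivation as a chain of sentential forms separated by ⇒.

S ⇒ sees W ⇒ sees two W ⇒ sees two two W ⇒ sees two two that that

S ⇒ sees W   [S ::= sees W]
sees W ⇒ sees two W   [W ::= two W]
sees two W ⇒ sees two two W   [W ::= two W]
sees two two W ⇒ sees two two that that   [W ::= that that]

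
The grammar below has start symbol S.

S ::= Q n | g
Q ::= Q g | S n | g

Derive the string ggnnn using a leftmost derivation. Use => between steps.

S => Qn   [S ::= Q n]
Qn => Snn   [Q ::= S n]
Snn => Qnnn   [S ::= Q n]
Qnnn => Qgnnn   [Q ::= Q g]
Qgnnn => ggnnn   [Q ::= g]

S=>Qn=>Snn=>Qnnn=>Qgnnn=>ggnnn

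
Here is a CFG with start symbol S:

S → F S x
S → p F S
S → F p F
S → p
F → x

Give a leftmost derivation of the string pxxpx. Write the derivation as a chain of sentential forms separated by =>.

S => pFS   [S → p F S]
pFS => pxS   [F → x]
pxS => pxFpF   [S → F p F]
pxFpF => pxxpF   [F → x]
pxxpF => pxxpx   [F → x]

S => pFS => pxS => pxFpF => pxxpF => pxxpx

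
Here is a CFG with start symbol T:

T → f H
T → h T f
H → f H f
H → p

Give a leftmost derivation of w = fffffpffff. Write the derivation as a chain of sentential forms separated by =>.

T => fH => ffHf => fffHff => ffffHfff => fffffHffff => fffffpffff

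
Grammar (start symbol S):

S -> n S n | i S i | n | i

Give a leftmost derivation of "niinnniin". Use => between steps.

S => nSn   [S -> n S n]
nSn => niSin   [S -> i S i]
niSin => niiSiin   [S -> i S i]
niiSiin => niinSniin   [S -> n S n]
niinSniin => niinnniin   [S -> n]

S => nSn => niSin => niiSiin => niinSniin => niinnniin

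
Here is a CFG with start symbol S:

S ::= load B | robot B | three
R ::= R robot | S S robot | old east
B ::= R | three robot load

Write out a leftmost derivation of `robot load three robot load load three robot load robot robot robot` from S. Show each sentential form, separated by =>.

S => robot B => robot R => robot R robot => robot R robot robot => robot S S robot robot robot => robot load B S robot robot robot => robot load three robot load S robot robot robot => robot load three robot load load B robot robot robot => robot load three robot load load three robot load robot robot robot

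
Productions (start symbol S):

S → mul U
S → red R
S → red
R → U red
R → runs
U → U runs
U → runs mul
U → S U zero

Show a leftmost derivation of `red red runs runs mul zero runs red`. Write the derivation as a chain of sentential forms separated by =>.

S => red R => red U red => red U runs red => red S U zero runs red => red red R U zero runs red => red red runs U zero runs red => red red runs runs mul zero runs red

S => red R   [S → red R]
red R => red U red   [R → U red]
red U red => red U runs red   [U → U runs]
red U runs red => red S U zero runs red   [U → S U zero]
red S U zero runs red => red red R U zero runs red   [S → red R]
red red R U zero runs red => red red runs U zero runs red   [R → runs]
red red runs U zero runs red => red red runs runs mul zero runs red   [U → runs mul]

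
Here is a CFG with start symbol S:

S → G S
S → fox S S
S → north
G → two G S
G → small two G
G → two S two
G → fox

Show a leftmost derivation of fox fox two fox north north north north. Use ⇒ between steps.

S ⇒ fox S S ⇒ fox fox S S S ⇒ fox fox G S S S ⇒ fox fox two G S S S S ⇒ fox fox two fox S S S S ⇒ fox fox two fox north S S S ⇒ fox fox two fox north north S S ⇒ fox fox two fox north north north S ⇒ fox fox two fox north north north north

S ⇒ fox S S   [S → fox S S]
fox S S ⇒ fox fox S S S   [S → fox S S]
fox fox S S S ⇒ fox fox G S S S   [S → G S]
fox fox G S S S ⇒ fox fox two G S S S S   [G → two G S]
fox fox two G S S S S ⇒ fox fox two fox S S S S   [G → fox]
fox fox two fox S S S S ⇒ fox fox two fox north S S S   [S → north]
fox fox two fox north S S S ⇒ fox fox two fox north north S S   [S → north]
fox fox two fox north north S S ⇒ fox fox two fox north north north S   [S → north]
fox fox two fox north north north S ⇒ fox fox two fox north north north north   [S → north]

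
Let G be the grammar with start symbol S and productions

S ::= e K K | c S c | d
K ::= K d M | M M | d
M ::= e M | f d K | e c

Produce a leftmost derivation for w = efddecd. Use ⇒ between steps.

S ⇒ eKK ⇒ eMMK ⇒ efdKMK ⇒ efddMK ⇒ efddecK ⇒ efddecd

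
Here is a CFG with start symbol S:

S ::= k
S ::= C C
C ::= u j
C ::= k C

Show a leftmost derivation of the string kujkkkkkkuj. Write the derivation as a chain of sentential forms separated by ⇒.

S ⇒ CC ⇒ kCC ⇒ kujC ⇒ kujkC ⇒ kujkkC ⇒ kujkkkC ⇒ kujkkkkC ⇒ kujkkkkkC ⇒ kujkkkkkkC ⇒ kujkkkkkkuj

S ⇒ CC   [S ::= C C]
CC ⇒ kCC   [C ::= k C]
kCC ⇒ kujC   [C ::= u j]
kujC ⇒ kujkC   [C ::= k C]
kujkC ⇒ kujkkC   [C ::= k C]
kujkkC ⇒ kujkkkC   [C ::= k C]
kujkkkC ⇒ kujkkkkC   [C ::= k C]
kujkkkkC ⇒ kujkkkkkC   [C ::= k C]
kujkkkkkC ⇒ kujkkkkkkC   [C ::= k C]
kujkkkkkkC ⇒ kujkkkkkkuj   [C ::= u j]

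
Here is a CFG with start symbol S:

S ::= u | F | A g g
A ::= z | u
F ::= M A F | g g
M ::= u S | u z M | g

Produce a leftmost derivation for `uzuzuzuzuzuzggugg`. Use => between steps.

S => F   [S ::= F]
F => MAF   [F ::= M A F]
MAF => uzMAF   [M ::= u z M]
uzMAF => uzuzMAF   [M ::= u z M]
uzuzMAF => uzuzuzMAF   [M ::= u z M]
uzuzuzMAF => uzuzuzuzMAF   [M ::= u z M]
uzuzuzuzMAF => uzuzuzuzuzMAF   [M ::= u z M]
uzuzuzuzuzMAF => uzuzuzuzuzuSAF   [M ::= u S]
uzuzuzuzuzuSAF => uzuzuzuzuzuAggAF   [S ::= A g g]
uzuzuzuzuzuAggAF => uzuzuzuzuzuzggAF   [A ::= z]
uzuzuzuzuzuzggAF => uzuzuzuzuzuzgguF   [A ::= u]
uzuzuzuzuzuzgguF => uzuzuzuzuzuzggugg   [F ::= g g]

S => F => MAF => uzMAF => uzuzMAF => uzuzuzMAF => uzuzuzuzMAF => uzuzuzuzuzMAF => uzuzuzuzuzuSAF => uzuzuzuzuzuAggAF => uzuzuzuzuzuzggAF => uzuzuzuzuzuzgguF => uzuzuzuzuzuzggugg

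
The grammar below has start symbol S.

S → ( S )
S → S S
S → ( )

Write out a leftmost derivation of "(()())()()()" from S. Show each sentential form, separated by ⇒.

S ⇒ SS ⇒ SSS ⇒ SSSS ⇒ (S)SSS ⇒ (SS)SSS ⇒ (()S)SSS ⇒ (()())SSS ⇒ (()())()SS ⇒ (()())()()S ⇒ (()())()()()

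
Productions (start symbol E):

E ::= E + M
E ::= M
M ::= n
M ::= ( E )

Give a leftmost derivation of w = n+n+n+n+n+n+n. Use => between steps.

E => E+M => E+M+M => E+M+M+M => E+M+M+M+M => E+M+M+M+M+M => E+M+M+M+M+M+M => M+M+M+M+M+M+M => n+M+M+M+M+M+M => n+n+M+M+M+M+M => n+n+n+M+M+M+M => n+n+n+n+M+M+M => n+n+n+n+n+M+M => n+n+n+n+n+n+M => n+n+n+n+n+n+n

E => E+M   [E ::= E + M]
E+M => E+M+M   [E ::= E + M]
E+M+M => E+M+M+M   [E ::= E + M]
E+M+M+M => E+M+M+M+M   [E ::= E + M]
E+M+M+M+M => E+M+M+M+M+M   [E ::= E + M]
E+M+M+M+M+M => E+M+M+M+M+M+M   [E ::= E + M]
E+M+M+M+M+M+M => M+M+M+M+M+M+M   [E ::= M]
M+M+M+M+M+M+M => n+M+M+M+M+M+M   [M ::= n]
n+M+M+M+M+M+M => n+n+M+M+M+M+M   [M ::= n]
n+n+M+M+M+M+M => n+n+n+M+M+M+M   [M ::= n]
n+n+n+M+M+M+M => n+n+n+n+M+M+M   [M ::= n]
n+n+n+n+M+M+M => n+n+n+n+n+M+M   [M ::= n]
n+n+n+n+n+M+M => n+n+n+n+n+n+M   [M ::= n]
n+n+n+n+n+n+M => n+n+n+n+n+n+n   [M ::= n]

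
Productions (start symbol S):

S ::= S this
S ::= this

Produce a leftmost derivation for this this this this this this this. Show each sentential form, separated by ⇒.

S ⇒ S this ⇒ S this this ⇒ S this this this ⇒ S this this this this ⇒ S this this this this this ⇒ S this this this this this this ⇒ this this this this this this this

S ⇒ S this   [S ::= S this]
S this ⇒ S this this   [S ::= S this]
S this this ⇒ S this this this   [S ::= S this]
S this this this ⇒ S this this this this   [S ::= S this]
S this this this this ⇒ S this this this this this   [S ::= S this]
S this this this this this ⇒ S this this this this this this   [S ::= S this]
S this this this this this this ⇒ this this this this this this this   [S ::= this]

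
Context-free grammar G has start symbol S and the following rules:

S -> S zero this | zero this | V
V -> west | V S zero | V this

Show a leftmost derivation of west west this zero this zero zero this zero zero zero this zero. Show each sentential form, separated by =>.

S => V => V S zero => V S zero S zero => west S zero S zero => west V zero S zero => west V S zero zero S zero => west V S zero S zero zero S zero => west V this S zero S zero zero S zero => west west this S zero S zero zero S zero => west west this zero this zero S zero zero S zero => west west this zero this zero zero this zero zero S zero => west west this zero this zero zero this zero zero zero this zero

S => V   [S -> V]
V => V S zero   [V -> V S zero]
V S zero => V S zero S zero   [V -> V S zero]
V S zero S zero => west S zero S zero   [V -> west]
west S zero S zero => west V zero S zero   [S -> V]
west V zero S zero => west V S zero zero S zero   [V -> V S zero]
west V S zero zero S zero => west V S zero S zero zero S zero   [V -> V S zero]
west V S zero S zero zero S zero => west V this S zero S zero zero S zero   [V -> V this]
west V this S zero S zero zero S zero => west west this S zero S zero zero S zero   [V -> west]
west west this S zero S zero zero S zero => west west this zero this zero S zero zero S zero   [S -> zero this]
west west this zero this zero S zero zero S zero => west west this zero this zero zero this zero zero S zero   [S -> zero this]
west west this zero this zero zero this zero zero S zero => west west this zero this zero zero this zero zero zero this zero   [S -> zero this]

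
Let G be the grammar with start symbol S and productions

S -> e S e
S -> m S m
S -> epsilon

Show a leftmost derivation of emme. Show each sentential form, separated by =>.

S => eSe => emSme => emme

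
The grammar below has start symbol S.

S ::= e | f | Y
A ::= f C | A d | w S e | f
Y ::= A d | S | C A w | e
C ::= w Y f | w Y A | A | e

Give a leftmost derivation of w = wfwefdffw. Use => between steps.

S => Y => CAw => wYAAw => wAdAAw => wfCdAAw => wfwYAdAAw => wfweAdAAw => wfwefdAAw => wfwefdfAw => wfwefdffw

S => Y   [S ::= Y]
Y => CAw   [Y ::= C A w]
CAw => wYAAw   [C ::= w Y A]
wYAAw => wAdAAw   [Y ::= A d]
wAdAAw => wfCdAAw   [A ::= f C]
wfCdAAw => wfwYAdAAw   [C ::= w Y A]
wfwYAdAAw => wfweAdAAw   [Y ::= e]
wfweAdAAw => wfwefdAAw   [A ::= f]
wfwefdAAw => wfwefdfAw   [A ::= f]
wfwefdfAw => wfwefdffw   [A ::= f]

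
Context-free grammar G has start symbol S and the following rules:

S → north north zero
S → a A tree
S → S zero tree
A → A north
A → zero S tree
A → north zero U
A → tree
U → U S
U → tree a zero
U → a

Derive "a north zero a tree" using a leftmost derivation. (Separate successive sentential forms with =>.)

S => a A tree => a north zero U tree => a north zero a tree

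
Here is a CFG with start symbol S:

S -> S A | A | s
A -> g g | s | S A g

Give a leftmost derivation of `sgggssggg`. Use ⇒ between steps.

S ⇒ A   [S -> A]
A ⇒ SAg   [A -> S A g]
SAg ⇒ SAAg   [S -> S A]
SAAg ⇒ SAAAg   [S -> S A]
SAAAg ⇒ AAAAg   [S -> A]
AAAAg ⇒ SAgAAAg   [A -> S A g]
SAgAAAg ⇒ AAgAAAg   [S -> A]
AAgAAAg ⇒ sAgAAAg   [A -> s]
sAgAAAg ⇒ sgggAAAg   [A -> g g]
sgggAAAg ⇒ sgggsAAg   [A -> s]
sgggsAAg ⇒ sgggssAg   [A -> s]
sgggssAg ⇒ sgggssggg   [A -> g g]

S ⇒ A ⇒ SAg ⇒ SAAg ⇒ SAAAg ⇒ AAAAg ⇒ SAgAAAg ⇒ AAgAAAg ⇒ sAgAAAg ⇒ sgggAAAg ⇒ sgggsAAg ⇒ sgggssAg ⇒ sgggssggg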